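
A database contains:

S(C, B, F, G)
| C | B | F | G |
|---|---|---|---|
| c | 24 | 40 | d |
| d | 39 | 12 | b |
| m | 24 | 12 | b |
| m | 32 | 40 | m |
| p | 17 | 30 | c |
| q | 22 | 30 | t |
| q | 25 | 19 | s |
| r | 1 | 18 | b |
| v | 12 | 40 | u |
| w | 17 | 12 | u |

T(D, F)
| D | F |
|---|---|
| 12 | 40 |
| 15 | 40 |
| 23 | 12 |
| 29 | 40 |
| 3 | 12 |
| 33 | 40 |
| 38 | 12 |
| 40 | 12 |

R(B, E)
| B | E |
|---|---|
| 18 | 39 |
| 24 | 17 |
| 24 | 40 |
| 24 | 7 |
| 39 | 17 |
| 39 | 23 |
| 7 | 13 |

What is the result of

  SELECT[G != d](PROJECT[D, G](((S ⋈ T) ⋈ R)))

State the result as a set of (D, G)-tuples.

{(23, b), (3, b), (38, b), (40, b)}

S ⋈ T (natural join on F): {(c, 24, 40, d, 12), (c, 24, 40, d, 15), (c, 24, 40, d, 29), (c, 24, 40, d, 33), (d, 39, 12, b, 23), (d, 39, 12, b, 3), (d, 39, 12, b, 38), (d, 39, 12, b, 40), (m, 24, 12, b, 23), (m, 24, 12, b, 3), (m, 24, 12, b, 38), (m, 24, 12, b, 40), (m, 32, 40, m, 12), (m, 32, 40, m, 15), (m, 32, 40, m, 29), (m, 32, 40, m, 33), (v, 12, 40, u, 12), (v, 12, 40, u, 15), (v, 12, 40, u, 29), (v, 12, 40, u, 33), (w, 17, 12, u, 23), (w, 17, 12, u, 3), (w, 17, 12, u, 38), (w, 17, 12, u, 40)}
(S ⋈ T) ⋈ R (natural join on B): {(c, 24, 40, d, 12, 17), (c, 24, 40, d, 12, 40), (c, 24, 40, d, 12, 7), (c, 24, 40, d, 15, 17), (c, 24, 40, d, 15, 40), (c, 24, 40, d, 15, 7), (c, 24, 40, d, 29, 17), (c, 24, 40, d, 29, 40), (c, 24, 40, d, 29, 7), (c, 24, 40, d, 33, 17), (c, 24, 40, d, 33, 40), (c, 24, 40, d, 33, 7), (d, 39, 12, b, 23, 17), (d, 39, 12, b, 23, 23), (d, 39, 12, b, 3, 17), (d, 39, 12, b, 3, 23), (d, 39, 12, b, 38, 17), (d, 39, 12, b, 38, 23), (d, 39, 12, b, 40, 17), (d, 39, 12, b, 40, 23), (m, 24, 12, b, 23, 17), (m, 24, 12, b, 23, 40), (m, 24, 12, b, 23, 7), (m, 24, 12, b, 3, 17), (m, 24, 12, b, 3, 40), (m, 24, 12, b, 3, 7), (m, 24, 12, b, 38, 17), (m, 24, 12, b, 38, 40), (m, 24, 12, b, 38, 7), (m, 24, 12, b, 40, 17), (m, 24, 12, b, 40, 40), (m, 24, 12, b, 40, 7)}
π[D, G]: project onto (D, G) (24 duplicate(s) eliminated) → {(12, d), (15, d), (23, b), (29, d), (3, b), (33, d), (38, b), (40, b)}
Filtering on G != d leaves {(23, b), (3, b), (38, b), (40, b)}.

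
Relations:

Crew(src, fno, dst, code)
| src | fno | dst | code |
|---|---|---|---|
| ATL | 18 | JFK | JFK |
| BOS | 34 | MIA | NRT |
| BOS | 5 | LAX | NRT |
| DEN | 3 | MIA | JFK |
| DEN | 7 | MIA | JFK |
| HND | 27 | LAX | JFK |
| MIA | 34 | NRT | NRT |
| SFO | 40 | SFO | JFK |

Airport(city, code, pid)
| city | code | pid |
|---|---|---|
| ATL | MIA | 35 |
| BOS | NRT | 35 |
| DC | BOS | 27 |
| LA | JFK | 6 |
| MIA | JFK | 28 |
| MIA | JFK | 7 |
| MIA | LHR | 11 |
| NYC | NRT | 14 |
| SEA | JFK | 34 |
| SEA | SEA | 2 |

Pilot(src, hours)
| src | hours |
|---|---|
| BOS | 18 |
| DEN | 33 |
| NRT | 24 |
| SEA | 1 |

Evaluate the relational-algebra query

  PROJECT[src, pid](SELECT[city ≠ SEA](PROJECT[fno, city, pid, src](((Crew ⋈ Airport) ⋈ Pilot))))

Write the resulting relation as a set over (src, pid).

{(BOS, 14), (BOS, 35), (DEN, 28), (DEN, 6), (DEN, 7)}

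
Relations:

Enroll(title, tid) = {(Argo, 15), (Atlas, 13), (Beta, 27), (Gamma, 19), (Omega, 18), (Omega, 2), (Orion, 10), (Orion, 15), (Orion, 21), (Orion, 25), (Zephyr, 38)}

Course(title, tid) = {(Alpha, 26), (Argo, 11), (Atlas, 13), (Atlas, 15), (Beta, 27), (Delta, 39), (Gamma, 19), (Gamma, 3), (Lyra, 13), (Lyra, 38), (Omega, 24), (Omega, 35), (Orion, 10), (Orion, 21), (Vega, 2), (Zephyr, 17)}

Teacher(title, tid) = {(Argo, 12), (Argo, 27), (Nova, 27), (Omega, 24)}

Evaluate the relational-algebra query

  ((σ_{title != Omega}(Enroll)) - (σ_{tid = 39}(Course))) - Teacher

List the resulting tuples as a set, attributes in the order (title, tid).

{(Argo, 15), (Atlas, 13), (Beta, 27), (Gamma, 19), (Orion, 10), (Orion, 15), (Orion, 21), (Orion, 25), (Zephyr, 38)}

σ[title != Omega]: keep tuples satisfying title != Omega → {(Argo, 15), (Atlas, 13), (Beta, 27), (Gamma, 19), (Orion, 10), (Orion, 15), (Orion, 21), (Orion, 25), (Zephyr, 38)}
σ[tid = 39]: keep tuples satisfying tid = 39 → {(Delta, 39)}
Set difference of the two operands is {(Argo, 15), (Atlas, 13), (Beta, 27), (Gamma, 19), (Orion, 10), (Orion, 15), (Orion, 21), (Orion, 25), (Zephyr, 38)}.
Set difference of the two operands is {(Argo, 15), (Atlas, 13), (Beta, 27), (Gamma, 19), (Orion, 10), (Orion, 15), (Orion, 21), (Orion, 25), (Zephyr, 38)}.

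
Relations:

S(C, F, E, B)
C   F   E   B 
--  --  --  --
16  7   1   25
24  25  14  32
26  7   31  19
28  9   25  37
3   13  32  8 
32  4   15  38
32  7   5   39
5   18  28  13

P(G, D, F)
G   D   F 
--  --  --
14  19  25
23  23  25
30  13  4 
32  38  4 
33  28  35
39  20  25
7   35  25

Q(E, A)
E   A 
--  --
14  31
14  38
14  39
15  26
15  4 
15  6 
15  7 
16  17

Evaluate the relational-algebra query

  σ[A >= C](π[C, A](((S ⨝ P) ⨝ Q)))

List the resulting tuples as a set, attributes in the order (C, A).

Joining S and P on F yields {(24, 25, 14, 32, 14, 19), (24, 25, 14, 32, 23, 23), (24, 25, 14, 32, 39, 20), (24, 25, 14, 32, 7, 35), (32, 4, 15, 38, 30, 13), (32, 4, 15, 38, 32, 38)}.
Joining (S ⨝ P) and Q on E yields {(24, 25, 14, 32, 14, 19, 31), (24, 25, 14, 32, 14, 19, 38), (24, 25, 14, 32, 14, 19, 39), (24, 25, 14, 32, 23, 23, 31), (24, 25, 14, 32, 23, 23, 38), (24, 25, 14, 32, 23, 23, 39), (24, 25, 14, 32, 39, 20, 31), (24, 25, 14, 32, 39, 20, 38), (24, 25, 14, 32, 39, 20, 39), (24, 25, 14, 32, 7, 35, 31), (24, 25, 14, 32, 7, 35, 38), (24, 25, 14, 32, 7, 35, 39), (32, 4, 15, 38, 30, 13, 26), (32, 4, 15, 38, 30, 13, 4), (32, 4, 15, 38, 30, 13, 6), (32, 4, 15, 38, 30, 13, 7), (32, 4, 15, 38, 32, 38, 26), (32, 4, 15, 38, 32, 38, 4), (32, 4, 15, 38, 32, 38, 6), (32, 4, 15, 38, 32, 38, 7)}.
π_{C, A} gives {(24, 31), (24, 38), (24, 39), (32, 26), (32, 4), (32, 6), (32, 7)} (13 duplicate(s) eliminated).
Filtering on A >= C leaves {(24, 31), (24, 38), (24, 39)}.

{(24, 31), (24, 38), (24, 39)}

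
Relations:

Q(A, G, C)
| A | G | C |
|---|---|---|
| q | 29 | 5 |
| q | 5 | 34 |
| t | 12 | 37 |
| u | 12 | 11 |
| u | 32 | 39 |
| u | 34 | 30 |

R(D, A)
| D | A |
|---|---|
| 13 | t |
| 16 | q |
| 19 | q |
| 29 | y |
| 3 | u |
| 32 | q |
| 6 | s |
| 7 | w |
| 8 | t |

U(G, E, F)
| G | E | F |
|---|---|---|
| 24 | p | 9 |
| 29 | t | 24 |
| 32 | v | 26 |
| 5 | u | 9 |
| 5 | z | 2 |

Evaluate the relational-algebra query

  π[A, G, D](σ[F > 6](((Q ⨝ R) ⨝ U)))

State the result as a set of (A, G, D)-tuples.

{(q, 29, 16), (q, 29, 19), (q, 29, 32), (q, 5, 16), (q, 5, 19), (q, 5, 32), (u, 32, 3)}

Joining Q and R on A yields {(q, 29, 5, 16), (q, 29, 5, 19), (q, 29, 5, 32), (q, 5, 34, 16), (q, 5, 34, 19), (q, 5, 34, 32), (t, 12, 37, 13), (t, 12, 37, 8), (u, 12, 11, 3), (u, 32, 39, 3), (u, 34, 30, 3)}.
Joining (Q ⨝ R) and U on G yields {(q, 29, 5, 16, t, 24), (q, 29, 5, 19, t, 24), (q, 29, 5, 32, t, 24), (q, 5, 34, 16, u, 9), (q, 5, 34, 16, z, 2), (q, 5, 34, 19, u, 9), (q, 5, 34, 19, z, 2), (q, 5, 34, 32, u, 9), (q, 5, 34, 32, z, 2), (u, 32, 39, 3, v, 26)}.
Apply σ_{F > 6}; surviving tuples: {(q, 29, 5, 16, t, 24), (q, 29, 5, 19, t, 24), (q, 29, 5, 32, t, 24), (q, 5, 34, 16, u, 9), (q, 5, 34, 19, u, 9), (q, 5, 34, 32, u, 9), (u, 32, 39, 3, v, 26)}
Keep only column(s) A, G, D: {(q, 29, 16), (q, 29, 19), (q, 29, 32), (q, 5, 16), (q, 5, 19), (q, 5, 32), (u, 32, 3)}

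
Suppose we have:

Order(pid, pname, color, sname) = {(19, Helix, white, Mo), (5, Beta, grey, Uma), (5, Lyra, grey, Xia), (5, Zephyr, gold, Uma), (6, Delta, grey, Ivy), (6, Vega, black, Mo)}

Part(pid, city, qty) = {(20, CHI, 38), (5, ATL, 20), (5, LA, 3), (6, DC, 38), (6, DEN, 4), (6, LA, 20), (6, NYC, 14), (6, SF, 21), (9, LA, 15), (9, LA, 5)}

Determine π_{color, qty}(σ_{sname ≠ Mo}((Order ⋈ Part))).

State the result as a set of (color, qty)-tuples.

Joining Order and Part on pid yields {(5, Beta, grey, Uma, ATL, 20), (5, Beta, grey, Uma, LA, 3), (5, Lyra, grey, Xia, ATL, 20), (5, Lyra, grey, Xia, LA, 3), (5, Zephyr, gold, Uma, ATL, 20), (5, Zephyr, gold, Uma, LA, 3), (6, Delta, grey, Ivy, DC, 38), (6, Delta, grey, Ivy, DEN, 4), (6, Delta, grey, Ivy, LA, 20), (6, Delta, grey, Ivy, NYC, 14), (6, Delta, grey, Ivy, SF, 21), (6, Vega, black, Mo, DC, 38), (6, Vega, black, Mo, DEN, 4), (6, Vega, black, Mo, LA, 20), (6, Vega, black, Mo, NYC, 14), (6, Vega, black, Mo, SF, 21)}.
σ[sname ≠ Mo]: keep tuples satisfying sname ≠ Mo → {(5, Beta, grey, Uma, ATL, 20), (5, Beta, grey, Uma, LA, 3), (5, Lyra, grey, Xia, ATL, 20), (5, Lyra, grey, Xia, LA, 3), (5, Zephyr, gold, Uma, ATL, 20), (5, Zephyr, gold, Uma, LA, 3), (6, Delta, grey, Ivy, DC, 38), (6, Delta, grey, Ivy, DEN, 4), (6, Delta, grey, Ivy, LA, 20), (6, Delta, grey, Ivy, NYC, 14), (6, Delta, grey, Ivy, SF, 21)}
Keep only column(s) color, qty (3 duplicate(s) eliminated): {(gold, 20), (gold, 3), (grey, 14), (grey, 20), (grey, 21), (grey, 3), (grey, 38), (grey, 4)}

{(gold, 20), (gold, 3), (grey, 14), (grey, 20), (grey, 21), (grey, 3), (grey, 38), (grey, 4)}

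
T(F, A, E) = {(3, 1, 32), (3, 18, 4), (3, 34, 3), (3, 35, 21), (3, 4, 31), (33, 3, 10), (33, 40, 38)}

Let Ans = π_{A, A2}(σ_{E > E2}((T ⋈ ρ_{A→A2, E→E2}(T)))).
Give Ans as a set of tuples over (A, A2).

{(1, 18), (1, 34), (1, 35), (1, 4), (18, 34), (35, 18), (35, 34), (4, 18), (4, 34), (4, 35), (40, 3)}

ρ[A→A2, E→E2]: schema becomes (F, A2, E2); tuples unchanged.
T ⋈ ρ_{A→A2, E→E2}(T) (natural join on F): {(3, 1, 32, 1, 32), (3, 1, 32, 18, 4), (3, 1, 32, 34, 3), (3, 1, 32, 35, 21), (3, 1, 32, 4, 31), (3, 18, 4, 1, 32), (3, 18, 4, 18, 4), (3, 18, 4, 34, 3), (3, 18, 4, 35, 21), (3, 18, 4, 4, 31), (3, 34, 3, 1, 32), (3, 34, 3, 18, 4), (3, 34, 3, 34, 3), (3, 34, 3, 35, 21), (3, 34, 3, 4, 31), (3, 35, 21, 1, 32), (3, 35, 21, 18, 4), (3, 35, 21, 34, 3), (3, 35, 21, 35, 21), (3, 35, 21, 4, 31), (3, 4, 31, 1, 32), (3, 4, 31, 18, 4), (3, 4, 31, 34, 3), (3, 4, 31, 35, 21), (3, 4, 31, 4, 31), (33, 3, 10, 3, 10), (33, 3, 10, 40, 38), (33, 40, 38, 3, 10), (33, 40, 38, 40, 38)}
σ[E > E2]: keep tuples satisfying E > E2 → {(3, 1, 32, 18, 4), (3, 1, 32, 34, 3), (3, 1, 32, 35, 21), (3, 1, 32, 4, 31), (3, 18, 4, 34, 3), (3, 35, 21, 18, 4), (3, 35, 21, 34, 3), (3, 4, 31, 18, 4), (3, 4, 31, 34, 3), (3, 4, 31, 35, 21), (33, 40, 38, 3, 10)}
Projecting to A, A2: {(1, 18), (1, 34), (1, 35), (1, 4), (18, 34), (35, 18), (35, 34), (4, 18), (4, 34), (4, 35), (40, 3)}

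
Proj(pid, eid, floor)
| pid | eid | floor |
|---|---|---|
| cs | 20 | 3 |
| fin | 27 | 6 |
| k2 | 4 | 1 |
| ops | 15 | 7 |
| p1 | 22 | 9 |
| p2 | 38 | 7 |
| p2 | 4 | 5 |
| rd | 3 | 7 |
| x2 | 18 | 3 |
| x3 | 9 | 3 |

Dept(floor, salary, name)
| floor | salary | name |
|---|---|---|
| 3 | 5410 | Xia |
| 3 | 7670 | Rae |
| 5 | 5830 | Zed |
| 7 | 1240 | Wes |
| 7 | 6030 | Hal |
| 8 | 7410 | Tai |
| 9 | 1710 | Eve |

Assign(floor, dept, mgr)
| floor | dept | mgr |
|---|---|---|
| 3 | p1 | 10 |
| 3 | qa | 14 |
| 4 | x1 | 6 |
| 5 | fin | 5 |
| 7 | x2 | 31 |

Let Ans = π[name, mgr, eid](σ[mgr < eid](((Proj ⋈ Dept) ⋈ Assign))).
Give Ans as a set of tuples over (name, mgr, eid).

{(Hal, 31, 38), (Rae, 10, 18), (Rae, 10, 20), (Rae, 14, 18), (Rae, 14, 20), (Wes, 31, 38), (Xia, 10, 18), (Xia, 10, 20), (Xia, 14, 18), (Xia, 14, 20)}

Joining Proj and Dept on floor yields {(cs, 20, 3, 5410, Xia), (cs, 20, 3, 7670, Rae), (ops, 15, 7, 1240, Wes), (ops, 15, 7, 6030, Hal), (p1, 22, 9, 1710, Eve), (p2, 38, 7, 1240, Wes), (p2, 38, 7, 6030, Hal), (p2, 4, 5, 5830, Zed), (rd, 3, 7, 1240, Wes), (rd, 3, 7, 6030, Hal), (x2, 18, 3, 5410, Xia), (x2, 18, 3, 7670, Rae), (x3, 9, 3, 5410, Xia), (x3, 9, 3, 7670, Rae)}.
Joining (Proj ⋈ Dept) and Assign on floor yields {(cs, 20, 3, 5410, Xia, p1, 10), (cs, 20, 3, 5410, Xia, qa, 14), (cs, 20, 3, 7670, Rae, p1, 10), (cs, 20, 3, 7670, Rae, qa, 14), (ops, 15, 7, 1240, Wes, x2, 31), (ops, 15, 7, 6030, Hal, x2, 31), (p2, 38, 7, 1240, Wes, x2, 31), (p2, 38, 7, 6030, Hal, x2, 31), (p2, 4, 5, 5830, Zed, fin, 5), (rd, 3, 7, 1240, Wes, x2, 31), (rd, 3, 7, 6030, Hal, x2, 31), (x2, 18, 3, 5410, Xia, p1, 10), (x2, 18, 3, 5410, Xia, qa, 14), (x2, 18, 3, 7670, Rae, p1, 10), (x2, 18, 3, 7670, Rae, qa, 14), (x3, 9, 3, 5410, Xia, p1, 10), (x3, 9, 3, 5410, Xia, qa, 14), (x3, 9, 3, 7670, Rae, p1, 10), (x3, 9, 3, 7670, Rae, qa, 14)}.
σ[mgr < eid]: keep tuples satisfying mgr < eid → {(cs, 20, 3, 5410, Xia, p1, 10), (cs, 20, 3, 5410, Xia, qa, 14), (cs, 20, 3, 7670, Rae, p1, 10), (cs, 20, 3, 7670, Rae, qa, 14), (p2, 38, 7, 1240, Wes, x2, 31), (p2, 38, 7, 6030, Hal, x2, 31), (x2, 18, 3, 5410, Xia, p1, 10), (x2, 18, 3, 5410, Xia, qa, 14), (x2, 18, 3, 7670, Rae, p1, 10), (x2, 18, 3, 7670, Rae, qa, 14)}
π_{name, mgr, eid} gives {(Hal, 31, 38), (Rae, 10, 18), (Rae, 10, 20), (Rae, 14, 18), (Rae, 14, 20), (Wes, 31, 38), (Xia, 10, 18), (Xia, 10, 20), (Xia, 14, 18), (Xia, 14, 20)}.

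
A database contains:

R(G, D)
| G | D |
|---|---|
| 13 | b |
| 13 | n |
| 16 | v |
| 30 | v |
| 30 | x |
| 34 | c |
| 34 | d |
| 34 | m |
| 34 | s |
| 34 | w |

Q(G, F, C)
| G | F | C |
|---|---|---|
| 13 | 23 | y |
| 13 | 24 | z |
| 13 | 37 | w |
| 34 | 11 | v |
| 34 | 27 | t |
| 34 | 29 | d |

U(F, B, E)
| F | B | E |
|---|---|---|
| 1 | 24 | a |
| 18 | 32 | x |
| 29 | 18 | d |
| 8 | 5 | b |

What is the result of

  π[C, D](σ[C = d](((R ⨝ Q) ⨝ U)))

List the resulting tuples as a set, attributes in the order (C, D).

Joining R and Q on G yields {(13, b, 23, y), (13, b, 24, z), (13, b, 37, w), (13, n, 23, y), (13, n, 24, z), (13, n, 37, w), (34, c, 11, v), (34, c, 27, t), (34, c, 29, d), (34, d, 11, v), (34, d, 27, t), (34, d, 29, d), (34, m, 11, v), (34, m, 27, t), (34, m, 29, d), (34, s, 11, v), (34, s, 27, t), (34, s, 29, d), (34, w, 11, v), (34, w, 27, t), (34, w, 29, d)}.
Joining (R ⨝ Q) and U on F yields {(34, c, 29, d, 18, d), (34, d, 29, d, 18, d), (34, m, 29, d, 18, d), (34, s, 29, d, 18, d), (34, w, 29, d, 18, d)}.
Filtering on C = d leaves {(34, c, 29, d, 18, d), (34, d, 29, d, 18, d), (34, m, 29, d, 18, d), (34, s, 29, d, 18, d), (34, w, 29, d, 18, d)}.
Projecting to C, D: {(d, c), (d, d), (d, m), (d, s), (d, w)}

{(d, c), (d, d), (d, m), (d, s), (d, w)}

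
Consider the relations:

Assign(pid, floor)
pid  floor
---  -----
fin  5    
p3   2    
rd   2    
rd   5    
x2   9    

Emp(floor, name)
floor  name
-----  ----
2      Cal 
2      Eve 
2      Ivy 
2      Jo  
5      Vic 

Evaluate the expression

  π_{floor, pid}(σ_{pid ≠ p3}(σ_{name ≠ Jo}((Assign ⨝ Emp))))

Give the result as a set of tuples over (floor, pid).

Natural join on floor: {(fin, 5, Vic), (p3, 2, Cal), (p3, 2, Eve), (p3, 2, Ivy), (p3, 2, Jo), (rd, 2, Cal), (rd, 2, Eve), (rd, 2, Ivy), (rd, 2, Jo), (rd, 5, Vic)}
Selection name ≠ Jo: {(fin, 5, Vic), (p3, 2, Cal), (p3, 2, Eve), (p3, 2, Ivy), (rd, 2, Cal), (rd, 2, Eve), (rd, 2, Ivy), (rd, 5, Vic)}
Selection pid ≠ p3: {(fin, 5, Vic), (rd, 2, Cal), (rd, 2, Eve), (rd, 2, Ivy), (rd, 5, Vic)}
Projecting to floor, pid (2 duplicate(s) eliminated): {(2, rd), (5, fin), (5, rd)}

{(2, rd), (5, fin), (5, rd)}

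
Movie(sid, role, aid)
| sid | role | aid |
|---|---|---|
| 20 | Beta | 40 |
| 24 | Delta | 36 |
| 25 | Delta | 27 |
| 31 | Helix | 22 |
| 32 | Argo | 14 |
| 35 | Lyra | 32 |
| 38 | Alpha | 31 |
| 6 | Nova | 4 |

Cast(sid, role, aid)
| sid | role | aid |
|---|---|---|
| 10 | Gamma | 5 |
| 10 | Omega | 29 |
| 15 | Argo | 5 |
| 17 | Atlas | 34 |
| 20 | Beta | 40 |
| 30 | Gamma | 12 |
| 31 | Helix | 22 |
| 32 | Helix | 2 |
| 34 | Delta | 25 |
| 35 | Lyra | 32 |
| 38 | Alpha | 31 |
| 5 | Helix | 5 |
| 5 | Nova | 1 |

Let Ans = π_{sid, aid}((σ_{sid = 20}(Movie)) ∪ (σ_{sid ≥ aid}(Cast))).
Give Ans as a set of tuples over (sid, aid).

Filtering on sid = 20 leaves {(20, Beta, 40)}.
Filtering on sid ≥ aid leaves {(10, Gamma, 5), (15, Argo, 5), (30, Gamma, 12), (31, Helix, 22), (32, Helix, 2), (34, Delta, 25), (35, Lyra, 32), (38, Alpha, 31), (5, Helix, 5), (5, Nova, 1)}.
Union: {(20, Beta, 40)} with {(10, Gamma, 5), (15, Argo, 5), (30, Gamma, 12), (31, Helix, 22), (32, Helix, 2), (34, Delta, 25), (35, Lyra, 32), (38, Alpha, 31), (5, Helix, 5), (5, Nova, 1)} → {(10, Gamma, 5), (15, Argo, 5), (20, Beta, 40), (30, Gamma, 12), (31, Helix, 22), (32, Helix, 2), (34, Delta, 25), (35, Lyra, 32), (38, Alpha, 31), (5, Helix, 5), (5, Nova, 1)}
π[sid, aid]: project onto (sid, aid) → {(10, 5), (15, 5), (20, 40), (30, 12), (31, 22), (32, 2), (34, 25), (35, 32), (38, 31), (5, 1), (5, 5)}

{(10, 5), (15, 5), (20, 40), (30, 12), (31, 22), (32, 2), (34, 25), (35, 32), (38, 31), (5, 1), (5, 5)}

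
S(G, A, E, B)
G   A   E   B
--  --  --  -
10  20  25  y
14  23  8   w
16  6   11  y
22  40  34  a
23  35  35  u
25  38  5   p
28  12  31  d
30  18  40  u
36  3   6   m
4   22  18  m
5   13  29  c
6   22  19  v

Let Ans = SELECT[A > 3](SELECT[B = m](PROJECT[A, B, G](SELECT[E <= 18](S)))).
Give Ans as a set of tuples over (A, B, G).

{(22, m, 4)}

Selection E <= 18: {(14, 23, 8, w), (16, 6, 11, y), (25, 38, 5, p), (36, 3, 6, m), (4, 22, 18, m)}
Keep only column(s) A, B, G: {(22, m, 4), (23, w, 14), (3, m, 36), (38, p, 25), (6, y, 16)}
Selection B = m: {(22, m, 4), (3, m, 36)}
Selection A > 3: {(22, m, 4)}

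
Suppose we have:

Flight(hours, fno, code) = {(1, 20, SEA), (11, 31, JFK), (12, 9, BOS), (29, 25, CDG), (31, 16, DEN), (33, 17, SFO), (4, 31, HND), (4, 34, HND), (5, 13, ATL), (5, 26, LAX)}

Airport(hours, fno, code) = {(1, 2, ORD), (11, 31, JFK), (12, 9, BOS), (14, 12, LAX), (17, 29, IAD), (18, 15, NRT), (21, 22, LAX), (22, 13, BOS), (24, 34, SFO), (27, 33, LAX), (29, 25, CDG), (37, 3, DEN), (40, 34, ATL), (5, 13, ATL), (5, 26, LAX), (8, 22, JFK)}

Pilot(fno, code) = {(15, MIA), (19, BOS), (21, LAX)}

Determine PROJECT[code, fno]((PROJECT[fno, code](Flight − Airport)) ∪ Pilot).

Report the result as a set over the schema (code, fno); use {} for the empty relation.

Difference: {(1, 20, SEA), (11, 31, JFK), (12, 9, BOS), (29, 25, CDG), (31, 16, DEN), (33, 17, SFO), (4, 31, HND), (4, 34, HND), (5, 13, ATL), (5, 26, LAX)} with {(1, 2, ORD), (11, 31, JFK), (12, 9, BOS), (14, 12, LAX), (17, 29, IAD), (18, 15, NRT), (21, 22, LAX), (22, 13, BOS), (24, 34, SFO), (27, 33, LAX), (29, 25, CDG), (37, 3, DEN), (40, 34, ATL), (5, 13, ATL), (5, 26, LAX), (8, 22, JFK)} → {(1, 20, SEA), (31, 16, DEN), (33, 17, SFO), (4, 31, HND), (4, 34, HND)}
π[fno, code]: project onto (fno, code) → {(16, DEN), (17, SFO), (20, SEA), (31, HND), (34, HND)}
Union: {(16, DEN), (17, SFO), (20, SEA), (31, HND), (34, HND)} with {(15, MIA), (19, BOS), (21, LAX)} → {(15, MIA), (16, DEN), (17, SFO), (19, BOS), (20, SEA), (21, LAX), (31, HND), (34, HND)}
π[code, fno]: project onto (code, fno) → {(BOS, 19), (DEN, 16), (HND, 31), (HND, 34), (LAX, 21), (MIA, 15), (SEA, 20), (SFO, 17)}

{(BOS, 19), (DEN, 16), (HND, 31), (HND, 34), (LAX, 21), (MIA, 15), (SEA, 20), (SFO, 17)}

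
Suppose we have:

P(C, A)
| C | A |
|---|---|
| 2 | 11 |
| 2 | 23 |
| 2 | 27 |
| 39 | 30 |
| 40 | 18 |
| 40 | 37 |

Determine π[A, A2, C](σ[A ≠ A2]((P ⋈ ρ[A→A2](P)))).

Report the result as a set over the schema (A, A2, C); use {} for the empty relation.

{(11, 23, 2), (11, 27, 2), (18, 37, 40), (23, 11, 2), (23, 27, 2), (27, 11, 2), (27, 23, 2), (37, 18, 40)}

ρ[A→A2]: schema becomes (C, A2); tuples unchanged.
Joining P and ρ[A→A2](P) on C yields {(2, 11, 11), (2, 11, 23), (2, 11, 27), (2, 23, 11), (2, 23, 23), (2, 23, 27), (2, 27, 11), (2, 27, 23), (2, 27, 27), (39, 30, 30), (40, 18, 18), (40, 18, 37), (40, 37, 18), (40, 37, 37)}.
Selection A ≠ A2: {(2, 11, 23), (2, 11, 27), (2, 23, 11), (2, 23, 27), (2, 27, 11), (2, 27, 23), (40, 18, 37), (40, 37, 18)}
Keep only column(s) A, A2, C: {(11, 23, 2), (11, 27, 2), (18, 37, 40), (23, 11, 2), (23, 27, 2), (27, 11, 2), (27, 23, 2), (37, 18, 40)}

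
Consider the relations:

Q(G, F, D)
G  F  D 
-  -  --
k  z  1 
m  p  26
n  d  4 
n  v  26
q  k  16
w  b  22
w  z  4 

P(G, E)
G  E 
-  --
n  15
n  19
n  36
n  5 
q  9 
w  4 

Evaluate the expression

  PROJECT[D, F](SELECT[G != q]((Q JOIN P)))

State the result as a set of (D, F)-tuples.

{(22, b), (26, v), (4, d), (4, z)}

Q ⋈ P (natural join on G): {(n, d, 4, 15), (n, d, 4, 19), (n, d, 4, 36), (n, d, 4, 5), (n, v, 26, 15), (n, v, 26, 19), (n, v, 26, 36), (n, v, 26, 5), (q, k, 16, 9), (w, b, 22, 4), (w, z, 4, 4)}
Selection G != q: {(n, d, 4, 15), (n, d, 4, 19), (n, d, 4, 36), (n, d, 4, 5), (n, v, 26, 15), (n, v, 26, 19), (n, v, 26, 36), (n, v, 26, 5), (w, b, 22, 4), (w, z, 4, 4)}
Keep only column(s) D, F (6 duplicate(s) eliminated): {(22, b), (26, v), (4, d), (4, z)}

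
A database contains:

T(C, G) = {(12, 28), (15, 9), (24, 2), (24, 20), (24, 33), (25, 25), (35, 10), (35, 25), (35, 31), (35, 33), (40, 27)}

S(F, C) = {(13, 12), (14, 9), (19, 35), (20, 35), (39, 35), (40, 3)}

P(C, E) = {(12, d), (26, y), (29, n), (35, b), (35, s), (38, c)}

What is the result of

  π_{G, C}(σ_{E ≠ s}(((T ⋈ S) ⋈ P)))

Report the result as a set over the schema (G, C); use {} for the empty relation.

Natural join on C: {(12, 28, 13), (35, 10, 19), (35, 10, 20), (35, 10, 39), (35, 25, 19), (35, 25, 20), (35, 25, 39), (35, 31, 19), (35, 31, 20), (35, 31, 39), (35, 33, 19), (35, 33, 20), (35, 33, 39)}
Natural join on C: {(12, 28, 13, d), (35, 10, 19, b), (35, 10, 19, s), (35, 10, 20, b), (35, 10, 20, s), (35, 10, 39, b), (35, 10, 39, s), (35, 25, 19, b), (35, 25, 19, s), (35, 25, 20, b), (35, 25, 20, s), (35, 25, 39, b), (35, 25, 39, s), (35, 31, 19, b), (35, 31, 19, s), (35, 31, 20, b), (35, 31, 20, s), (35, 31, 39, b), (35, 31, 39, s), (35, 33, 19, b), (35, 33, 19, s), (35, 33, 20, b), (35, 33, 20, s), (35, 33, 39, b), (35, 33, 39, s)}
Apply σ_{E ≠ s}; surviving tuples: {(12, 28, 13, d), (35, 10, 19, b), (35, 10, 20, b), (35, 10, 39, b), (35, 25, 19, b), (35, 25, 20, b), (35, 25, 39, b), (35, 31, 19, b), (35, 31, 20, b), (35, 31, 39, b), (35, 33, 19, b), (35, 33, 20, b), (35, 33, 39, b)}
π[G, C]: project onto (G, C) (8 duplicate(s) eliminated) → {(10, 35), (25, 35), (28, 12), (31, 35), (33, 35)}

{(10, 35), (25, 35), (28, 12), (31, 35), (33, 35)}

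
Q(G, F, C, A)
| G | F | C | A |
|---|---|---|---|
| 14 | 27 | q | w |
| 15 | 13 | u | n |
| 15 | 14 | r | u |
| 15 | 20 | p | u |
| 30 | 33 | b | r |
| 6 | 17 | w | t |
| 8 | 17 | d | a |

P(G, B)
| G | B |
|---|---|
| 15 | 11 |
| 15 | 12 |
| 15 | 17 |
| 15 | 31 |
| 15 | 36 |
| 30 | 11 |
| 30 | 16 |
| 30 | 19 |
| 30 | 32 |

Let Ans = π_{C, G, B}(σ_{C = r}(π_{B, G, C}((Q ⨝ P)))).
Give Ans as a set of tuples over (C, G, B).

Natural join on G: {(15, 13, u, n, 11), (15, 13, u, n, 12), (15, 13, u, n, 17), (15, 13, u, n, 31), (15, 13, u, n, 36), (15, 14, r, u, 11), (15, 14, r, u, 12), (15, 14, r, u, 17), (15, 14, r, u, 31), (15, 14, r, u, 36), (15, 20, p, u, 11), (15, 20, p, u, 12), (15, 20, p, u, 17), (15, 20, p, u, 31), (15, 20, p, u, 36), (30, 33, b, r, 11), (30, 33, b, r, 16), (30, 33, b, r, 19), (30, 33, b, r, 32)}
π[B, G, C]: project onto (B, G, C) → {(11, 15, p), (11, 15, r), (11, 15, u), (11, 30, b), (12, 15, p), (12, 15, r), (12, 15, u), (16, 30, b), (17, 15, p), (17, 15, r), (17, 15, u), (19, 30, b), (31, 15, p), (31, 15, r), (31, 15, u), (32, 30, b), (36, 15, p), (36, 15, r), (36, 15, u)}
Apply σ_{C = r}; surviving tuples: {(11, 15, r), (12, 15, r), (17, 15, r), (31, 15, r), (36, 15, r)}
π[C, G, B]: project onto (C, G, B) → {(r, 15, 11), (r, 15, 12), (r, 15, 17), (r, 15, 31), (r, 15, 36)}

{(r, 15, 11), (r, 15, 12), (r, 15, 17), (r, 15, 31), (r, 15, 36)}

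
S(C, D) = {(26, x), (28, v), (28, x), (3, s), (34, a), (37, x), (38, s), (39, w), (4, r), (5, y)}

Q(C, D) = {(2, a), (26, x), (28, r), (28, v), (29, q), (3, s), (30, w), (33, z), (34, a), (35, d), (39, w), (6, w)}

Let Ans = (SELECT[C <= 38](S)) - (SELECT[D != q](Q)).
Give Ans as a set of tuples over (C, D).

{(28, x), (37, x), (38, s), (4, r), (5, y)}

Selection C <= 38: {(26, x), (28, v), (28, x), (3, s), (34, a), (37, x), (38, s), (4, r), (5, y)}
Selection D != q: {(2, a), (26, x), (28, r), (28, v), (3, s), (30, w), (33, z), (34, a), (35, d), (39, w), (6, w)}
Difference: {(26, x), (28, v), (28, x), (3, s), (34, a), (37, x), (38, s), (4, r), (5, y)} with {(2, a), (26, x), (28, r), (28, v), (3, s), (30, w), (33, z), (34, a), (35, d), (39, w), (6, w)} → {(28, x), (37, x), (38, s), (4, r), (5, y)}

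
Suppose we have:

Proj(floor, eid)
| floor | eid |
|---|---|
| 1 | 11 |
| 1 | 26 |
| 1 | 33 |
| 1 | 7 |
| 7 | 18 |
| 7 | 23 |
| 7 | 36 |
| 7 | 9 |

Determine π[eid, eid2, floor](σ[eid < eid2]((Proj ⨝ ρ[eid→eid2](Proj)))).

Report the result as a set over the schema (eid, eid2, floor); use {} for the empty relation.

ρ[eid→eid2]: schema becomes (floor, eid2); tuples unchanged.
Natural join on floor: {(1, 11, 11), (1, 11, 26), (1, 11, 33), (1, 11, 7), (1, 26, 11), (1, 26, 26), (1, 26, 33), (1, 26, 7), (1, 33, 11), (1, 33, 26), (1, 33, 33), (1, 33, 7), (1, 7, 11), (1, 7, 26), (1, 7, 33), (1, 7, 7), (7, 18, 18), (7, 18, 23), (7, 18, 36), (7, 18, 9), (7, 23, 18), (7, 23, 23), (7, 23, 36), (7, 23, 9), (7, 36, 18), (7, 36, 23), (7, 36, 36), (7, 36, 9), (7, 9, 18), (7, 9, 23), (7, 9, 36), (7, 9, 9)}
Apply σ_{eid < eid2}; surviving tuples: {(1, 11, 26), (1, 11, 33), (1, 26, 33), (1, 7, 11), (1, 7, 26), (1, 7, 33), (7, 18, 23), (7, 18, 36), (7, 23, 36), (7, 9, 18), (7, 9, 23), (7, 9, 36)}
π_{eid, eid2, floor} gives {(11, 26, 1), (11, 33, 1), (18, 23, 7), (18, 36, 7), (23, 36, 7), (26, 33, 1), (7, 11, 1), (7, 26, 1), (7, 33, 1), (9, 18, 7), (9, 23, 7), (9, 36, 7)}.

{(11, 26, 1), (11, 33, 1), (18, 23, 7), (18, 36, 7), (23, 36, 7), (26, 33, 1), (7, 11, 1), (7, 26, 1), (7, 33, 1), (9, 18, 7), (9, 23, 7), (9, 36, 7)}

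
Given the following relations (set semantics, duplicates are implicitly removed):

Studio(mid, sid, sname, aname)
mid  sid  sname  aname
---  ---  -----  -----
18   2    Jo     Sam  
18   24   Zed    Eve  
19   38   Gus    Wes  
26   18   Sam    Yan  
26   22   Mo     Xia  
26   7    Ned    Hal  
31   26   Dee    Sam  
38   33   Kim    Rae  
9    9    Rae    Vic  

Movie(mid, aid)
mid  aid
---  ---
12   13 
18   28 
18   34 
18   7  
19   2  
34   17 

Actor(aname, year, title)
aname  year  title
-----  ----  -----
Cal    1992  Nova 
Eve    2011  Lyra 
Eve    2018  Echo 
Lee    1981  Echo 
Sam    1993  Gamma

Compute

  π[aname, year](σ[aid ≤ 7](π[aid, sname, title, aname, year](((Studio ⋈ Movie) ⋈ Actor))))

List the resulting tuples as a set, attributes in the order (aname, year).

{(Eve, 2011), (Eve, 2018), (Sam, 1993)}

Studio ⋈ Movie (natural join on mid): {(18, 2, Jo, Sam, 28), (18, 2, Jo, Sam, 34), (18, 2, Jo, Sam, 7), (18, 24, Zed, Eve, 28), (18, 24, Zed, Eve, 34), (18, 24, Zed, Eve, 7), (19, 38, Gus, Wes, 2)}
(Studio ⋈ Movie) ⋈ Actor (natural join on aname): {(18, 2, Jo, Sam, 28, 1993, Gamma), (18, 2, Jo, Sam, 34, 1993, Gamma), (18, 2, Jo, Sam, 7, 1993, Gamma), (18, 24, Zed, Eve, 28, 2011, Lyra), (18, 24, Zed, Eve, 28, 2018, Echo), (18, 24, Zed, Eve, 34, 2011, Lyra), (18, 24, Zed, Eve, 34, 2018, Echo), (18, 24, Zed, Eve, 7, 2011, Lyra), (18, 24, Zed, Eve, 7, 2018, Echo)}
π_{aid, sname, title, aname, year} gives {(28, Jo, Gamma, Sam, 1993), (28, Zed, Echo, Eve, 2018), (28, Zed, Lyra, Eve, 2011), (34, Jo, Gamma, Sam, 1993), (34, Zed, Echo, Eve, 2018), (34, Zed, Lyra, Eve, 2011), (7, Jo, Gamma, Sam, 1993), (7, Zed, Echo, Eve, 2018), (7, Zed, Lyra, Eve, 2011)}.
Filtering on aid ≤ 7 leaves {(7, Jo, Gamma, Sam, 1993), (7, Zed, Echo, Eve, 2018), (7, Zed, Lyra, Eve, 2011)}.
π_{aname, year} gives {(Eve, 2011), (Eve, 2018), (Sam, 1993)}.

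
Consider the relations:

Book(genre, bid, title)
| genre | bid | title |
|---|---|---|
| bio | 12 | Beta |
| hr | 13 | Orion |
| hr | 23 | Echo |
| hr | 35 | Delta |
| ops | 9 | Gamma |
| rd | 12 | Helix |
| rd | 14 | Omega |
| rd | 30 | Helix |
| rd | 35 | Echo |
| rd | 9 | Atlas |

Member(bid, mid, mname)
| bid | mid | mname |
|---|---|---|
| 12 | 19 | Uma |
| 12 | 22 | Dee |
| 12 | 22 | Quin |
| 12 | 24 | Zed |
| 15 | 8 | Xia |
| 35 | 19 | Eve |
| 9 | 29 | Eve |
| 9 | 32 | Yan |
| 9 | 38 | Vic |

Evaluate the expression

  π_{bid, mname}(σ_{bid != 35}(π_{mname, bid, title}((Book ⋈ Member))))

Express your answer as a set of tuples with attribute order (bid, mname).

{(12, Dee), (12, Quin), (12, Uma), (12, Zed), (9, Eve), (9, Vic), (9, Yan)}

Joining Book and Member on bid yields {(bio, 12, Beta, 19, Uma), (bio, 12, Beta, 22, Dee), (bio, 12, Beta, 22, Quin), (bio, 12, Beta, 24, Zed), (hr, 35, Delta, 19, Eve), (ops, 9, Gamma, 29, Eve), (ops, 9, Gamma, 32, Yan), (ops, 9, Gamma, 38, Vic), (rd, 12, Helix, 19, Uma), (rd, 12, Helix, 22, Dee), (rd, 12, Helix, 22, Quin), (rd, 12, Helix, 24, Zed), (rd, 35, Echo, 19, Eve), (rd, 9, Atlas, 29, Eve), (rd, 9, Atlas, 32, Yan), (rd, 9, Atlas, 38, Vic)}.
π[mname, bid, title]: project onto (mname, bid, title) → {(Dee, 12, Beta), (Dee, 12, Helix), (Eve, 35, Delta), (Eve, 35, Echo), (Eve, 9, Atlas), (Eve, 9, Gamma), (Quin, 12, Beta), (Quin, 12, Helix), (Uma, 12, Beta), (Uma, 12, Helix), (Vic, 9, Atlas), (Vic, 9, Gamma), (Yan, 9, Atlas), (Yan, 9, Gamma), (Zed, 12, Beta), (Zed, 12, Helix)}
σ[bid != 35]: keep tuples satisfying bid != 35 → {(Dee, 12, Beta), (Dee, 12, Helix), (Eve, 9, Atlas), (Eve, 9, Gamma), (Quin, 12, Beta), (Quin, 12, Helix), (Uma, 12, Beta), (Uma, 12, Helix), (Vic, 9, Atlas), (Vic, 9, Gamma), (Yan, 9, Atlas), (Yan, 9, Gamma), (Zed, 12, Beta), (Zed, 12, Helix)}
π[bid, mname]: project onto (bid, mname) (7 duplicate(s) eliminated) → {(12, Dee), (12, Quin), (12, Uma), (12, Zed), (9, Eve), (9, Vic), (9, Yan)}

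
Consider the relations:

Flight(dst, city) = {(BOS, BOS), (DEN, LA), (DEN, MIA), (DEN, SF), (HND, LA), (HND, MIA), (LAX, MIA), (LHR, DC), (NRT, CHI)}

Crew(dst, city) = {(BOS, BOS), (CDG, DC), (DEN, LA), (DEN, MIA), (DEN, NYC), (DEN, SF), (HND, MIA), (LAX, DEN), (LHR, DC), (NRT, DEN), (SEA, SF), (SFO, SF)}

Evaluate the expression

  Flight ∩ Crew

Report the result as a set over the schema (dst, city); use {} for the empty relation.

{(BOS, BOS), (DEN, LA), (DEN, MIA), (DEN, SF), (HND, MIA), (LHR, DC)}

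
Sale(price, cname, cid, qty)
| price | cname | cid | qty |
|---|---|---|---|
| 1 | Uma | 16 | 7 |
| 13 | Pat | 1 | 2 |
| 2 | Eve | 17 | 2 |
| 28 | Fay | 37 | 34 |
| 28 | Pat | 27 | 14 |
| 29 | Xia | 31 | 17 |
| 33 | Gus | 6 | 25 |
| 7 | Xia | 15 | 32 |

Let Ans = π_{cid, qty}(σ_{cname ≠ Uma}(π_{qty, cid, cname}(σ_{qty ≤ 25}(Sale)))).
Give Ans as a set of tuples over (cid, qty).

σ[qty ≤ 25]: keep tuples satisfying qty ≤ 25 → {(1, Uma, 16, 7), (13, Pat, 1, 2), (2, Eve, 17, 2), (28, Pat, 27, 14), (29, Xia, 31, 17), (33, Gus, 6, 25)}
π[qty, cid, cname]: project onto (qty, cid, cname) → {(14, 27, Pat), (17, 31, Xia), (2, 1, Pat), (2, 17, Eve), (25, 6, Gus), (7, 16, Uma)}
σ[cname ≠ Uma]: keep tuples satisfying cname ≠ Uma → {(14, 27, Pat), (17, 31, Xia), (2, 1, Pat), (2, 17, Eve), (25, 6, Gus)}
π[cid, qty]: project onto (cid, qty) → {(1, 2), (17, 2), (27, 14), (31, 17), (6, 25)}

{(1, 2), (17, 2), (27, 14), (31, 17), (6, 25)}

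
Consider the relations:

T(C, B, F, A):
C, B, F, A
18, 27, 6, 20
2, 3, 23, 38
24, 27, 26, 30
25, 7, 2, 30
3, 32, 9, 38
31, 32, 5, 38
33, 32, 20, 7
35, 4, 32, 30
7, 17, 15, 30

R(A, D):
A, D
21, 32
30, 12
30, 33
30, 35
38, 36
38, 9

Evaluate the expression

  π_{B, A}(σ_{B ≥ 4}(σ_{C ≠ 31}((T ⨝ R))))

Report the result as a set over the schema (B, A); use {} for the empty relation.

{(17, 30), (27, 30), (32, 38), (4, 30), (7, 30)}

Joining T and R on A yields {(2, 3, 23, 38, 36), (2, 3, 23, 38, 9), (24, 27, 26, 30, 12), (24, 27, 26, 30, 33), (24, 27, 26, 30, 35), (25, 7, 2, 30, 12), (25, 7, 2, 30, 33), (25, 7, 2, 30, 35), (3, 32, 9, 38, 36), (3, 32, 9, 38, 9), (31, 32, 5, 38, 36), (31, 32, 5, 38, 9), (35, 4, 32, 30, 12), (35, 4, 32, 30, 33), (35, 4, 32, 30, 35), (7, 17, 15, 30, 12), (7, 17, 15, 30, 33), (7, 17, 15, 30, 35)}.
Filtering on C ≠ 31 leaves {(2, 3, 23, 38, 36), (2, 3, 23, 38, 9), (24, 27, 26, 30, 12), (24, 27, 26, 30, 33), (24, 27, 26, 30, 35), (25, 7, 2, 30, 12), (25, 7, 2, 30, 33), (25, 7, 2, 30, 35), (3, 32, 9, 38, 36), (3, 32, 9, 38, 9), (35, 4, 32, 30, 12), (35, 4, 32, 30, 33), (35, 4, 32, 30, 35), (7, 17, 15, 30, 12), (7, 17, 15, 30, 33), (7, 17, 15, 30, 35)}.
Filtering on B ≥ 4 leaves {(24, 27, 26, 30, 12), (24, 27, 26, 30, 33), (24, 27, 26, 30, 35), (25, 7, 2, 30, 12), (25, 7, 2, 30, 33), (25, 7, 2, 30, 35), (3, 32, 9, 38, 36), (3, 32, 9, 38, 9), (35, 4, 32, 30, 12), (35, 4, 32, 30, 33), (35, 4, 32, 30, 35), (7, 17, 15, 30, 12), (7, 17, 15, 30, 33), (7, 17, 15, 30, 35)}.
Projecting to B, A (9 duplicate(s) eliminated): {(17, 30), (27, 30), (32, 38), (4, 30), (7, 30)}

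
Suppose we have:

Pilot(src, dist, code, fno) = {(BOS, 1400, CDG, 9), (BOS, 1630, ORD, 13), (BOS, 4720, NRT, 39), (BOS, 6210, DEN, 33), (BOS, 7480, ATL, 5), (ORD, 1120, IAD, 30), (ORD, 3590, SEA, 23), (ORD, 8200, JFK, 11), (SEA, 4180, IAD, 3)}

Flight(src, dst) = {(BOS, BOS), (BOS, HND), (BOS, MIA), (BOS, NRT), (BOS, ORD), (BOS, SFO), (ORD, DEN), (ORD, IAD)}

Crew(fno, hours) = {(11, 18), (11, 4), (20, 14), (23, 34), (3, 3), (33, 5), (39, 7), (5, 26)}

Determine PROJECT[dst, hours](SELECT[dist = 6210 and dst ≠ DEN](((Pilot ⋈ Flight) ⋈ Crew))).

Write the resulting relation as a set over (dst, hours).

{(BOS, 5), (HND, 5), (MIA, 5), (NRT, 5), (ORD, 5), (SFO, 5)}

Joining Pilot and Flight on src yields {(BOS, 1400, CDG, 9, BOS), (BOS, 1400, CDG, 9, HND), (BOS, 1400, CDG, 9, MIA), (BOS, 1400, CDG, 9, NRT), (BOS, 1400, CDG, 9, ORD), (BOS, 1400, CDG, 9, SFO), (BOS, 1630, ORD, 13, BOS), (BOS, 1630, ORD, 13, HND), (BOS, 1630, ORD, 13, MIA), (BOS, 1630, ORD, 13, NRT), (BOS, 1630, ORD, 13, ORD), (BOS, 1630, ORD, 13, SFO), (BOS, 4720, NRT, 39, BOS), (BOS, 4720, NRT, 39, HND), (BOS, 4720, NRT, 39, MIA), (BOS, 4720, NRT, 39, NRT), (BOS, 4720, NRT, 39, ORD), (BOS, 4720, NRT, 39, SFO), (BOS, 6210, DEN, 33, BOS), (BOS, 6210, DEN, 33, HND), (BOS, 6210, DEN, 33, MIA), (BOS, 6210, DEN, 33, NRT), (BOS, 6210, DEN, 33, ORD), (BOS, 6210, DEN, 33, SFO), (BOS, 7480, ATL, 5, BOS), (BOS, 7480, ATL, 5, HND), (BOS, 7480, ATL, 5, MIA), (BOS, 7480, ATL, 5, NRT), (BOS, 7480, ATL, 5, ORD), (BOS, 7480, ATL, 5, SFO), (ORD, 1120, IAD, 30, DEN), (ORD, 1120, IAD, 30, IAD), (ORD, 3590, SEA, 23, DEN), (ORD, 3590, SEA, 23, IAD), (ORD, 8200, JFK, 11, DEN), (ORD, 8200, JFK, 11, IAD)}.
Joining (Pilot ⋈ Flight) and Crew on fno yields {(BOS, 4720, NRT, 39, BOS, 7), (BOS, 4720, NRT, 39, HND, 7), (BOS, 4720, NRT, 39, MIA, 7), (BOS, 4720, NRT, 39, NRT, 7), (BOS, 4720, NRT, 39, ORD, 7), (BOS, 4720, NRT, 39, SFO, 7), (BOS, 6210, DEN, 33, BOS, 5), (BOS, 6210, DEN, 33, HND, 5), (BOS, 6210, DEN, 33, MIA, 5), (BOS, 6210, DEN, 33, NRT, 5), (BOS, 6210, DEN, 33, ORD, 5), (BOS, 6210, DEN, 33, SFO, 5), (BOS, 7480, ATL, 5, BOS, 26), (BOS, 7480, ATL, 5, HND, 26), (BOS, 7480, ATL, 5, MIA, 26), (BOS, 7480, ATL, 5, NRT, 26), (BOS, 7480, ATL, 5, ORD, 26), (BOS, 7480, ATL, 5, SFO, 26), (ORD, 3590, SEA, 23, DEN, 34), (ORD, 3590, SEA, 23, IAD, 34), (ORD, 8200, JFK, 11, DEN, 18), (ORD, 8200, JFK, 11, DEN, 4), (ORD, 8200, JFK, 11, IAD, 18), (ORD, 8200, JFK, 11, IAD, 4)}.
Apply σ_{dist = 6210 and dst ≠ DEN}; surviving tuples: {(BOS, 6210, DEN, 33, BOS, 5), (BOS, 6210, DEN, 33, HND, 5), (BOS, 6210, DEN, 33, MIA, 5), (BOS, 6210, DEN, 33, NRT, 5), (BOS, 6210, DEN, 33, ORD, 5), (BOS, 6210, DEN, 33, SFO, 5)}
Projecting to dst, hours: {(BOS, 5), (HND, 5), (MIA, 5), (NRT, 5), (ORD, 5), (SFO, 5)}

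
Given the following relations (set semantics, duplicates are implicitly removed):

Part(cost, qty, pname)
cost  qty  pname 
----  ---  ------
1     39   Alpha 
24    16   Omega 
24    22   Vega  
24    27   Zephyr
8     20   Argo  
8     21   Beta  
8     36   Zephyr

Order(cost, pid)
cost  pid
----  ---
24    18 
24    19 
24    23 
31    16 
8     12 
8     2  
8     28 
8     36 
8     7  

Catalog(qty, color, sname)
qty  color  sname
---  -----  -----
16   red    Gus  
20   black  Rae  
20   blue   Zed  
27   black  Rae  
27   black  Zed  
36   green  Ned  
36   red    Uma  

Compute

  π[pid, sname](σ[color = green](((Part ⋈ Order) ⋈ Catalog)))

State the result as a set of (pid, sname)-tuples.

{(12, Ned), (2, Ned), (28, Ned), (36, Ned), (7, Ned)}

Joining Part and Order on cost yields {(24, 16, Omega, 18), (24, 16, Omega, 19), (24, 16, Omega, 23), (24, 22, Vega, 18), (24, 22, Vega, 19), (24, 22, Vega, 23), (24, 27, Zephyr, 18), (24, 27, Zephyr, 19), (24, 27, Zephyr, 23), (8, 20, Argo, 12), (8, 20, Argo, 2), (8, 20, Argo, 28), (8, 20, Argo, 36), (8, 20, Argo, 7), (8, 21, Beta, 12), (8, 21, Beta, 2), (8, 21, Beta, 28), (8, 21, Beta, 36), (8, 21, Beta, 7), (8, 36, Zephyr, 12), (8, 36, Zephyr, 2), (8, 36, Zephyr, 28), (8, 36, Zephyr, 36), (8, 36, Zephyr, 7)}.
Joining (Part ⋈ Order) and Catalog on qty yields {(24, 16, Omega, 18, red, Gus), (24, 16, Omega, 19, red, Gus), (24, 16, Omega, 23, red, Gus), (24, 27, Zephyr, 18, black, Rae), (24, 27, Zephyr, 18, black, Zed), (24, 27, Zephyr, 19, black, Rae), (24, 27, Zephyr, 19, black, Zed), (24, 27, Zephyr, 23, black, Rae), (24, 27, Zephyr, 23, black, Zed), (8, 20, Argo, 12, black, Rae), (8, 20, Argo, 12, blue, Zed), (8, 20, Argo, 2, black, Rae), (8, 20, Argo, 2, blue, Zed), (8, 20, Argo, 28, black, Rae), (8, 20, Argo, 28, blue, Zed), (8, 20, Argo, 36, black, Rae), (8, 20, Argo, 36, blue, Zed), (8, 20, Argo, 7, black, Rae), (8, 20, Argo, 7, blue, Zed), (8, 36, Zephyr, 12, green, Ned), (8, 36, Zephyr, 12, red, Uma), (8, 36, Zephyr, 2, green, Ned), (8, 36, Zephyr, 2, red, Uma), (8, 36, Zephyr, 28, green, Ned), (8, 36, Zephyr, 28, red, Uma), (8, 36, Zephyr, 36, green, Ned), (8, 36, Zephyr, 36, red, Uma), (8, 36, Zephyr, 7, green, Ned), (8, 36, Zephyr, 7, red, Uma)}.
Apply σ_{color = green}; surviving tuples: {(8, 36, Zephyr, 12, green, Ned), (8, 36, Zephyr, 2, green, Ned), (8, 36, Zephyr, 28, green, Ned), (8, 36, Zephyr, 36, green, Ned), (8, 36, Zephyr, 7, green, Ned)}
Keep only column(s) pid, sname: {(12, Ned), (2, Ned), (28, Ned), (36, Ned), (7, Ned)}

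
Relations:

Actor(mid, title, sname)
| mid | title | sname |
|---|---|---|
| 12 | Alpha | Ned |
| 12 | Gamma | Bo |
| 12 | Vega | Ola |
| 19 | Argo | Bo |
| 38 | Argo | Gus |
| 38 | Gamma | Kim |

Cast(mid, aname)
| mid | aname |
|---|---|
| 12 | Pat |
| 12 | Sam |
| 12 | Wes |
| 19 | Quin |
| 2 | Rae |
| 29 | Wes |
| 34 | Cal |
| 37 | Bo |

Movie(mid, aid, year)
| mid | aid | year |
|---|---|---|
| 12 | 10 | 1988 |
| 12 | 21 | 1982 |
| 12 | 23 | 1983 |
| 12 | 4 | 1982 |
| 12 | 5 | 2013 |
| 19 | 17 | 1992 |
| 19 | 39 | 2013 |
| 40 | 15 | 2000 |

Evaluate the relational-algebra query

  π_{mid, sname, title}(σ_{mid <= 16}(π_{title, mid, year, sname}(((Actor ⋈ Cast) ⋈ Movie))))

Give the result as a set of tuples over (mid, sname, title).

{(12, Bo, Gamma), (12, Ned, Alpha), (12, Ola, Vega)}

Actor ⋈ Cast (natural join on mid): {(12, Alpha, Ned, Pat), (12, Alpha, Ned, Sam), (12, Alpha, Ned, Wes), (12, Gamma, Bo, Pat), (12, Gamma, Bo, Sam), (12, Gamma, Bo, Wes), (12, Vega, Ola, Pat), (12, Vega, Ola, Sam), (12, Vega, Ola, Wes), (19, Argo, Bo, Quin)}
(Actor ⋈ Cast) ⋈ Movie (natural join on mid): {(12, Alpha, Ned, Pat, 10, 1988), (12, Alpha, Ned, Pat, 21, 1982), (12, Alpha, Ned, Pat, 23, 1983), (12, Alpha, Ned, Pat, 4, 1982), (12, Alpha, Ned, Pat, 5, 2013), (12, Alpha, Ned, Sam, 10, 1988), (12, Alpha, Ned, Sam, 21, 1982), (12, Alpha, Ned, Sam, 23, 1983), (12, Alpha, Ned, Sam, 4, 1982), (12, Alpha, Ned, Sam, 5, 2013), (12, Alpha, Ned, Wes, 10, 1988), (12, Alpha, Ned, Wes, 21, 1982), (12, Alpha, Ned, Wes, 23, 1983), (12, Alpha, Ned, Wes, 4, 1982), (12, Alpha, Ned, Wes, 5, 2013), (12, Gamma, Bo, Pat, 10, 1988), (12, Gamma, Bo, Pat, 21, 1982), (12, Gamma, Bo, Pat, 23, 1983), (12, Gamma, Bo, Pat, 4, 1982), (12, Gamma, Bo, Pat, 5, 2013), (12, Gamma, Bo, Sam, 10, 1988), (12, Gamma, Bo, Sam, 21, 1982), (12, Gamma, Bo, Sam, 23, 1983), (12, Gamma, Bo, Sam, 4, 1982), (12, Gamma, Bo, Sam, 5, 2013), (12, Gamma, Bo, Wes, 10, 1988), (12, Gamma, Bo, Wes, 21, 1982), (12, Gamma, Bo, Wes, 23, 1983), (12, Gamma, Bo, Wes, 4, 1982), (12, Gamma, Bo, Wes, 5, 2013), (12, Vega, Ola, Pat, 10, 1988), (12, Vega, Ola, Pat, 21, 1982), (12, Vega, Ola, Pat, 23, 1983), (12, Vega, Ola, Pat, 4, 1982), (12, Vega, Ola, Pat, 5, 2013), (12, Vega, Ola, Sam, 10, 1988), (12, Vega, Ola, Sam, 21, 1982), (12, Vega, Ola, Sam, 23, 1983), (12, Vega, Ola, Sam, 4, 1982), (12, Vega, Ola, Sam, 5, 2013), (12, Vega, Ola, Wes, 10, 1988), (12, Vega, Ola, Wes, 21, 1982), (12, Vega, Ola, Wes, 23, 1983), (12, Vega, Ola, Wes, 4, 1982), (12, Vega, Ola, Wes, 5, 2013), (19, Argo, Bo, Quin, 17, 1992), (19, Argo, Bo, Quin, 39, 2013)}
Keep only column(s) title, mid, year, sname (33 duplicate(s) eliminated): {(Alpha, 12, 1982, Ned), (Alpha, 12, 1983, Ned), (Alpha, 12, 1988, Ned), (Alpha, 12, 2013, Ned), (Argo, 19, 1992, Bo), (Argo, 19, 2013, Bo), (Gamma, 12, 1982, Bo), (Gamma, 12, 1983, Bo), (Gamma, 12, 1988, Bo), (Gamma, 12, 2013, Bo), (Vega, 12, 1982, Ola), (Vega, 12, 1983, Ola), (Vega, 12, 1988, Ola), (Vega, 12, 2013, Ola)}
Apply σ_{mid <= 16}; surviving tuples: {(Alpha, 12, 1982, Ned), (Alpha, 12, 1983, Ned), (Alpha, 12, 1988, Ned), (Alpha, 12, 2013, Ned), (Gamma, 12, 1982, Bo), (Gamma, 12, 1983, Bo), (Gamma, 12, 1988, Bo), (Gamma, 12, 2013, Bo), (Vega, 12, 1982, Ola), (Vega, 12, 1983, Ola), (Vega, 12, 1988, Ola), (Vega, 12, 2013, Ola)}
Keep only column(s) mid, sname, title (9 duplicate(s) eliminated): {(12, Bo, Gamma), (12, Ned, Alpha), (12, Ola, Vega)}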